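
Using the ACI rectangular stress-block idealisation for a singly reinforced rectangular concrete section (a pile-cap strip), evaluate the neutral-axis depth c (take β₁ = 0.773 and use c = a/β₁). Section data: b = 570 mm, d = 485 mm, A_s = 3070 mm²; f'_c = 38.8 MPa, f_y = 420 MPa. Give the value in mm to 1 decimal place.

c ≈ 88.7 mm

T = A_s f_y = 3070 × 420 = 1289400 N = 1289.4 kN.
Setting C = 0.85 f'_c a b equal to T: a = 1289400/(0.85 × 38.8 × 570) = 68.590 mm.
With β₁ = 0.773, c = a/β₁ = 68.590/0.773 = 88.7 mm.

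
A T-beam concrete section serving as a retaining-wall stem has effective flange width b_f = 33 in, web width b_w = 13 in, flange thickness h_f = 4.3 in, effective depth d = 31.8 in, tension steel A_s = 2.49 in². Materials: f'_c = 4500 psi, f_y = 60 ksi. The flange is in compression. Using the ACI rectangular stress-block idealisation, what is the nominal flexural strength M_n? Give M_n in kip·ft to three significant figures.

M_n ≈ 389 kip·ft

Tension: T = A_s f_y = 2.49 × 60 = 149.4 kips.
Try a within the flange: a = T/(0.85 f'_c b_f) = 149.4/(0.85 × 4.5 × 33) = 1.184 in.
Since a = 1.184 ≤ h_f = 4.3 in, the stress block lies entirely in the flange; analyse as a rectangular beam of width b_f.
M_n = T(d − a/2) = 149.4 × (31.8 − 0.592) = 4662.5 kip·in.
M_n = 4662.5/12 = 388.54 kip·ft.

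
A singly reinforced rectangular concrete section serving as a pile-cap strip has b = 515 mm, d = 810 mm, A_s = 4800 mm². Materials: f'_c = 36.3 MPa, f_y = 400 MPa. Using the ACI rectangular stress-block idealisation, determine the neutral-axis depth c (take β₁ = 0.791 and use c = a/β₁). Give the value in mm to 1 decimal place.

T = A_s f_y = 4800 × 400 = 1920000 N = 1920 kN.
Setting C = 0.85 f'_c a b equal to T: a = 1920000/(0.85 × 36.3 × 515) = 120.828 mm.
With β₁ = 0.791, c = a/β₁ = 120.828/0.791 = 152.8 mm.

c ≈ 152.8 mm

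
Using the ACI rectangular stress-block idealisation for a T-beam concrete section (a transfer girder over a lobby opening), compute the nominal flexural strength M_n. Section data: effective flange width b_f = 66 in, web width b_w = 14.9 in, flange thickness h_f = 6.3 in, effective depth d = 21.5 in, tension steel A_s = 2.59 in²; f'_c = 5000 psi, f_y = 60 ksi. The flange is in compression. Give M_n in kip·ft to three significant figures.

M_n ≈ 275 kip·ft

Tension: T = A_s f_y = 2.59 × 60 = 155.4 kips.
Try a within the flange: a = T/(0.85 f'_c b_f) = 155.4/(0.85 × 5 × 66) = 0.554 in.
Since a = 0.554 ≤ h_f = 6.3 in, the stress block lies entirely in the flange; analyse as a rectangular beam of width b_f.
M_n = T(d − a/2) = 155.4 × (21.5 − 0.277) = 3298.1 kip·in.
M_n = 3298.1/12 = 274.84 kip·ft.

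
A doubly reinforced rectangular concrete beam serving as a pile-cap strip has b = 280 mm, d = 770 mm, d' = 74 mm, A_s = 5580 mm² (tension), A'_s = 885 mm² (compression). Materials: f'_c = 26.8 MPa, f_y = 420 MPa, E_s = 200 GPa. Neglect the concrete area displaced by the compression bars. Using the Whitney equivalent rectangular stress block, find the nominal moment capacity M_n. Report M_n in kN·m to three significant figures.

M_n ≈ 1470 kN·m

Assume both tension and compression steel yield.
Net tension couple steel: A_s − A'_s = 4695 mm².
a = (A_s − A'_s) f_y / (0.85 f'_c b) = 1971900/(0.85 × 26.8 × 280) = 309.15 mm.
c = a/β₁ = 309.15/0.85 = 363.71 mm; ε'_s = 0.003(c − d')/c = 0.0024 ≥ f_y/E_s = 0.0021, so compression steel does yield.
M_n = (A_s − A'_s) f_y (d − a/2) + A'_s f_y (d − d') = [1971900 × (770 − 154.575) + 371700 × (770 − 74)] × 10⁻⁶ = 1213.56 + 258.70 = 1472.26 kN·m.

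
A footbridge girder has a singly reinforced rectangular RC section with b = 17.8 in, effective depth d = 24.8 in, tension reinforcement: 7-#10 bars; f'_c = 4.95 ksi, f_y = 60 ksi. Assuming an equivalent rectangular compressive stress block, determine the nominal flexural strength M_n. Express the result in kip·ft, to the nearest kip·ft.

A_s = 7 × 1.27 = 8.89 in².
T = A_s f_y = 8.89 × 60 = 533.4 kips.
a = T/(0.85 f'_c b) = 533.4/(0.85 × 4.95 × 17.8) = 7.122 in.
M_n = T(d − a/2) = 533.4 × (24.8 − 3.561) = 11328.9 kip·in = 11328.9/12 = 944.08 kip·ft.

M_n ≈ 944 kip·ft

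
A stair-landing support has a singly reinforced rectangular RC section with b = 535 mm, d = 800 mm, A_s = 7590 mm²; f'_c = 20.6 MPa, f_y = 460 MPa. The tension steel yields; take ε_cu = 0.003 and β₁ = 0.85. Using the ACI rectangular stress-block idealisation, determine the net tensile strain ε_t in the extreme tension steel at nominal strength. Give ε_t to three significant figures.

ε_t ≈ 0.00247

a = A_s f_y/(0.85 f'_c b) = 372.70 mm.
β₁ = 0.85, so c = a/β₁ = 372.70/0.85 = 438.47 mm.
From the linear strain diagram with ε_cu = 0.003: ε_t = 0.003 (d − c)/c = 0.003 × (800 − 438.47)/438.47 = 0.00247.
ε_t < 0.004 — the section is over-reinforced for flexure under ACI limits.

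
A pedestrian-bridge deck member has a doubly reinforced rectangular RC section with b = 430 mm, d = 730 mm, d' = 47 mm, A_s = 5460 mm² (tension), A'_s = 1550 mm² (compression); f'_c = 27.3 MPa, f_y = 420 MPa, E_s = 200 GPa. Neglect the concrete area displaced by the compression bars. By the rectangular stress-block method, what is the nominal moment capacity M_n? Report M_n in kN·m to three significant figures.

M_n ≈ 1510 kN·m

Assume both tension and compression steel yield.
Net tension couple steel: A_s − A'_s = 3910 mm².
a = (A_s − A'_s) f_y / (0.85 f'_c b) = 1642200/(0.85 × 27.3 × 430) = 164.58 mm.
c = a/β₁ = 164.58/0.85 = 193.62 mm; ε'_s = 0.003(c − d')/c = 0.0023 ≥ f_y/E_s = 0.0021, so compression steel does yield.
M_n = (A_s − A'_s) f_y (d − a/2) + A'_s f_y (d − d') = [1642200 × (730 − 82.29) + 651000 × (730 − 47)] × 10⁻⁶ = 1063.67 + 444.63 = 1508.30 kN·m.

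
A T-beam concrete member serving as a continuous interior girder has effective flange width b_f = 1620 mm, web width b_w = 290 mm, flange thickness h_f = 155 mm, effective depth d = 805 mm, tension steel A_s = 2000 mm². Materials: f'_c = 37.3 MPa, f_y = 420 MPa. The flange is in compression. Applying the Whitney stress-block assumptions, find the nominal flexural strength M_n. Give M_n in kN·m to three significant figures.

Tension: T = A_s f_y = 2000 × 420 = 840000 N.
Try a within the flange: a = T/(0.85 f'_c b_f) = 840000/(0.85 × 37.3 × 1620) = 16.35 mm.
Since a = 16.35 ≤ h_f = 155 mm, the stress block lies entirely in the flange; analyse as a rectangular beam of width b_f.
M_n = T(d − a/2) = 840000 × (805 − 8.175) = 669.33 × 10⁶ N·mm.
M_n = 669.33 kN·m.

M_n ≈ 669 kN·m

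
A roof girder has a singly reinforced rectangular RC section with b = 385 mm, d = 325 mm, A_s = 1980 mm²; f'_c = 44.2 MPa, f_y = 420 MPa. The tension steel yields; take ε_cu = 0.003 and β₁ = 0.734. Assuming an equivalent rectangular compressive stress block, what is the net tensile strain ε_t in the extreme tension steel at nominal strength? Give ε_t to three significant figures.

ε_t ≈ 0.00945

a = A_s f_y/(0.85 f'_c b) = 57.49 mm.
β₁ = 0.734, so c = a/β₁ = 57.49/0.734 = 78.32 mm.
From the linear strain diagram with ε_cu = 0.003: ε_t = 0.003 (d − c)/c = 0.003 × (325 − 78.32)/78.32 = 0.00945.
Since ε_t ≥ 0.005, the section is tension-controlled.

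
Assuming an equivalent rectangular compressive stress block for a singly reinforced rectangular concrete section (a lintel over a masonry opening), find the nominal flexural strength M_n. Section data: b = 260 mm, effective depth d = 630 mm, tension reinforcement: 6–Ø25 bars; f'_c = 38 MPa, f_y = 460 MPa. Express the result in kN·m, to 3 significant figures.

A_s = 6 × 491 = 2946 mm².
T = A_s f_y = 2946 × 460 = 1355160 N = 1355.16 kN.
From C = T: a = T/(0.85 f'_c b) = 1355160/(0.85 × 38 × 260) = 161.37 mm.
M_n = T(d − a/2) = 1355.16 kN × (630 − 80.685) mm = 744.41 kN·m.

M_n ≈ 744 kN·m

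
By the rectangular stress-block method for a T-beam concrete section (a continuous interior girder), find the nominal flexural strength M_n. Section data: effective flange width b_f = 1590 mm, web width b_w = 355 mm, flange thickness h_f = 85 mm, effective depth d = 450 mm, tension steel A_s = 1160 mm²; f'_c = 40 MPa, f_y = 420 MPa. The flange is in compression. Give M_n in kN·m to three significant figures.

M_n ≈ 217 kN·m

Tension: T = A_s f_y = 1160 × 420 = 487200 N.
Try a within the flange: a = T/(0.85 f'_c b_f) = 487200/(0.85 × 40 × 1590) = 9.01 mm.
Since a = 9.01 ≤ h_f = 85 mm, the stress block lies entirely in the flange; analyse as a rectangular beam of width b_f.
M_n = T(d − a/2) = 487200 × (450 − 4.505) = 217.05 × 10⁶ N·mm.
M_n = 217.05 kN·m.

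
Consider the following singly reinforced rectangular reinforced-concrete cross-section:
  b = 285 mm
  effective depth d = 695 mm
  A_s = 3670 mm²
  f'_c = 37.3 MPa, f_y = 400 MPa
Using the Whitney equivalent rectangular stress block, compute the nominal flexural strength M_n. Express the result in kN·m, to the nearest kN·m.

T = A_s f_y = 3670 × 400 = 1468000 N = 1468 kN.
From C = T: a = T/(0.85 f'_c b) = 1468000/(0.85 × 37.3 × 285) = 162.46 mm.
M_n = T(d − a/2) = 1468 kN × (695 − 81.23) mm = 901.01 kN·m.

M_n ≈ 901 kN·m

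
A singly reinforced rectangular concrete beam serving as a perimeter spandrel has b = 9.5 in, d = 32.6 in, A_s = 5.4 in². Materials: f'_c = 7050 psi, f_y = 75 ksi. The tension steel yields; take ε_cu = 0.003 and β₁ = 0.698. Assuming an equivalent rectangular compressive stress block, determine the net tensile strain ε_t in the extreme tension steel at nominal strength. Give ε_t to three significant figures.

ε_t ≈ 0.00660

a = A_s f_y/(0.85 f'_c b) = 7.114 in.
β₁ = 0.698, so c = a/β₁ = 7.114/0.698 = 10.192 in.
From the linear strain diagram with ε_cu = 0.003: ε_t = 0.003 (d − c)/c = 0.003 × (32.6 − 10.192)/10.192 = 0.00660.
Since ε_t ≥ 0.005, the section is tension-controlled.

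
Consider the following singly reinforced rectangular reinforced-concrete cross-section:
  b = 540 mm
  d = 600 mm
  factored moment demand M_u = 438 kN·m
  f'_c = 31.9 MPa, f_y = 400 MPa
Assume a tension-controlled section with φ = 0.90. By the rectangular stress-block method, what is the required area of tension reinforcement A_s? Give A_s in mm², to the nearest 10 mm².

A_s ≈ 2130 mm²

M_n = M_u/φ = 438/0.90 = 486.667 kN·m.
With M_n = 0.85 f'_c a b (d − a/2), solve the quadratic for a:
a = d − √(d² − 2M_n/(0.85 f'_c b)) = 600 − √(600² − 2 × 486.667×10⁶/(0.85 × 31.9 × 540)) = 58.22 mm.
A_s = 0.85 f'_c a b / f_y = 0.85 × 31.9 × 58.22 × 540 / 400 = 2131.2 mm².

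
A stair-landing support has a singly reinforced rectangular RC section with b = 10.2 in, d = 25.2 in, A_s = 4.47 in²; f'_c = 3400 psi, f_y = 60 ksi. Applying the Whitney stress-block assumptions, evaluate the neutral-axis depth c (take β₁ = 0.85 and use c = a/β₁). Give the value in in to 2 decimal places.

c ≈ 10.70 in

T = A_s f_y = 4.47 × 60 = 268.2 kips.
a = T/(0.85 f'_c b) = 268.2/(0.85 × 3.4 × 10.2) = 9.0983 in.
With β₁ = 0.85, c = a/β₁ = 9.0983/0.85 = 10.70 in.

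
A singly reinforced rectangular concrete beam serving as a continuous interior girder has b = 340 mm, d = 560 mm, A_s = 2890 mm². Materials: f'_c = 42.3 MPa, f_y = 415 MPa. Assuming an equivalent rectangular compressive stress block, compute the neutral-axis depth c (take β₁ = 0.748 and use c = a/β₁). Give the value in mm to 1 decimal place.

c ≈ 131.2 mm

T = A_s f_y = 2890 × 415 = 1199350 N = 1199.35 kN.
Setting C = 0.85 f'_c a b equal to T: a = 1199350/(0.85 × 42.3 × 340) = 98.109 mm.
With β₁ = 0.748, c = a/β₁ = 98.109/0.748 = 131.2 mm.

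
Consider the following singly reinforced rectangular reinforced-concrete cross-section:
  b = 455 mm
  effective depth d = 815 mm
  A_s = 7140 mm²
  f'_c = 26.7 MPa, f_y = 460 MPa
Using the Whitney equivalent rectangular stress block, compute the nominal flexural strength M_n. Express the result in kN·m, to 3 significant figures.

M_n ≈ 2150 kN·m

T = A_s f_y = 7140 × 460 = 3284400 N = 3284.4 kN.
From C = T: a = T/(0.85 f'_c b) = 3284400/(0.85 × 26.7 × 455) = 318.06 mm.
M_n = T(d − a/2) = 3284.4 kN × (815 − 159.03) mm = 2154.47 kN·m.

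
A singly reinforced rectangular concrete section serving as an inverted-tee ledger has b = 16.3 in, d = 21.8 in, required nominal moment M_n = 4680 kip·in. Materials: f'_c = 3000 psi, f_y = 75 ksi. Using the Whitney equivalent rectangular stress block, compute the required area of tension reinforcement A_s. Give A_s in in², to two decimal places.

From M_n = 0.85 f'_c a b (d − a/2):
a = d − √(d² − 2M_n/(0.85 f'_c b)) = 21.8 − √(21.8² − 2 × 4680/(0.85 × 3 × 16.3)) = 5.987 in.
A_s = 0.85 f'_c a b / f_y = 0.85 × 3 × 5.987 × 16.3 / 75 = 3.318 in².

A_s ≈ 3.32 in²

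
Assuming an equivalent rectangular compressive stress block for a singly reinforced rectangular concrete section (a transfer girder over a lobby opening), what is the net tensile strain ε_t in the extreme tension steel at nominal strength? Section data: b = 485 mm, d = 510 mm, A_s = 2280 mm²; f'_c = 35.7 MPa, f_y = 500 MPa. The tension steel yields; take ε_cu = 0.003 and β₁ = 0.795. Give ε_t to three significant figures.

a = A_s f_y/(0.85 f'_c b) = 77.46 mm.
β₁ = 0.795, so c = a/β₁ = 77.46/0.795 = 97.43 mm.
From the linear strain diagram with ε_cu = 0.003: ε_t = 0.003 (d − c)/c = 0.003 × (510 − 97.43)/97.43 = 0.0127.
Since ε_t ≥ 0.005, the section is tension-controlled.

ε_t ≈ 0.0127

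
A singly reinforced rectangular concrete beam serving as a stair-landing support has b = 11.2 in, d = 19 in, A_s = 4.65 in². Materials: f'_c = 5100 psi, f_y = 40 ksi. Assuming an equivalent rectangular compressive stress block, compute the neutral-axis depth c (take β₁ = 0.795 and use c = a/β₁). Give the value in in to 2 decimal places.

c ≈ 4.82 in

T = A_s f_y = 4.65 × 40 = 186 kips.
a = T/(0.85 f'_c b) = 186/(0.85 × 5.1 × 11.2) = 3.8309 in.
With β₁ = 0.795, c = a/β₁ = 3.8309/0.795 = 4.82 in.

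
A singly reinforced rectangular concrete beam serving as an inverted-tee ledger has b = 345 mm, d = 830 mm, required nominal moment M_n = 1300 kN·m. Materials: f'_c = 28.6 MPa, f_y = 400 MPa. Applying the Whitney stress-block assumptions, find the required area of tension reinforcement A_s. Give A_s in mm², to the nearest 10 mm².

A_s ≈ 4500 mm²

With M_n = 0.85 f'_c a b (d − a/2), solve the quadratic for a:
a = d − √(d² − 2M_n/(0.85 f'_c b)) = 830 − √(830² − 2 × 1300×10⁶/(0.85 × 28.6 × 345)) = 214.46 mm.
A_s = 0.85 f'_c a b / f_y = 0.85 × 28.6 × 214.46 × 345 / 400 = 4496.7 mm².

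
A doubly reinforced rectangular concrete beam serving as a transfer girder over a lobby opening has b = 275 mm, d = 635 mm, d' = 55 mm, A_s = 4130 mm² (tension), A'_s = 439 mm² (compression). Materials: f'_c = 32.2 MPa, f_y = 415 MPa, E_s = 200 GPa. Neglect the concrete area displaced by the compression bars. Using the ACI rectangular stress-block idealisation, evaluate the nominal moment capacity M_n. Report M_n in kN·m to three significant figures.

M_n ≈ 922 kN·m

Assume both tension and compression steel yield.
Net tension couple steel: A_s − A'_s = 3691 mm².
a = (A_s − A'_s) f_y / (0.85 f'_c b) = 1531765/(0.85 × 32.2 × 275) = 203.51 mm.
c = a/β₁ = 203.51/0.82 = 248.18 mm; ε'_s = 0.003(c − d')/c = 0.0023 ≥ f_y/E_s = 0.0021, so compression steel does yield.
M_n = (A_s − A'_s) f_y (d − a/2) + A'_s f_y (d − d') = [1531765 × (635 − 101.755) + 182185 × (635 − 55)] × 10⁻⁶ = 816.81 + 105.67 = 922.48 kN·m.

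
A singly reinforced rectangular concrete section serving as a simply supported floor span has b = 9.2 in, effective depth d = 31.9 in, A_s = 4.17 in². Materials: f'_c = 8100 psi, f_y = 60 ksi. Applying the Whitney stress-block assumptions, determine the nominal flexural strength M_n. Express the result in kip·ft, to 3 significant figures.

M_n ≈ 624 kip·ft

T = A_s f_y = 4.17 × 60 = 250.2 kips.
a = T/(0.85 f'_c b) = 250.2/(0.85 × 8.1 × 9.2) = 3.950 in.
M_n = T(d − a/2) = 250.2 × (31.9 − 1.975) = 7487.2 kip·in = 7487.2/12 = 623.93 kip·ft.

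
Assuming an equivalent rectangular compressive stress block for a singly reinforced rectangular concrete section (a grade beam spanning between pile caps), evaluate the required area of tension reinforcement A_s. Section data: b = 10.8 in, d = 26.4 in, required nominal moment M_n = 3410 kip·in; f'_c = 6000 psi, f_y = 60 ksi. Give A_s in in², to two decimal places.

From M_n = 0.85 f'_c a b (d − a/2):
a = d − √(d² − 2M_n/(0.85 f'_c b)) = 26.4 − √(26.4² − 2 × 3410/(0.85 × 6 × 10.8)) = 2.460 in.
A_s = 0.85 f'_c a b / f_y = 0.85 × 6 × 2.460 × 10.8 / 60 = 2.258 in².

A_s ≈ 2.26 in²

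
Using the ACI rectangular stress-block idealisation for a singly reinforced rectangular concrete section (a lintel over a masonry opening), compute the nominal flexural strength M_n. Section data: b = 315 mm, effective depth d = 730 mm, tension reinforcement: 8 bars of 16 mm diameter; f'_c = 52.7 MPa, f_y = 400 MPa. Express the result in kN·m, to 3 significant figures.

A_s = 8 × 201 = 1608 mm².
T = A_s f_y = 1608 × 400 = 643200 N = 643.2 kN.
From C = T: a = T/(0.85 f'_c b) = 643200/(0.85 × 52.7 × 315) = 45.58 mm.
M_n = T(d − a/2) = 643.2 kN × (730 − 22.79) mm = 454.88 kN·m.

M_n ≈ 455 kN·m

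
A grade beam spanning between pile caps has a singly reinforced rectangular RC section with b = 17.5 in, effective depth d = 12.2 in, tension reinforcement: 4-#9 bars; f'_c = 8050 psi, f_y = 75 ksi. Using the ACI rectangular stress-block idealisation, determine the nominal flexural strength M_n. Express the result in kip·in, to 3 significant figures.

A_s = 4 × 1 = 4 in².
T = A_s f_y = 4 × 75 = 300 kips.
a = T/(0.85 f'_c b) = 300/(0.85 × 8.05 × 17.5) = 2.505 in.
M_n = T(d − a/2) = 300 × (12.2 − 1.2525) = 3284.3 kip·in.

M_n ≈ 3280 kip·in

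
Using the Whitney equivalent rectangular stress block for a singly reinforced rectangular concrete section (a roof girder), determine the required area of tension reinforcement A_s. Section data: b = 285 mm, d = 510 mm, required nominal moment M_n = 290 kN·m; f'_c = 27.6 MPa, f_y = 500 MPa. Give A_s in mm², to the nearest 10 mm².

With M_n = 0.85 f'_c a b (d − a/2), solve the quadratic for a:
a = d − √(d² − 2M_n/(0.85 f'_c b)) = 510 − √(510² − 2 × 290×10⁶/(0.85 × 27.6 × 285)) = 93.64 mm.
A_s = 0.85 f'_c a b / f_y = 0.85 × 27.6 × 93.64 × 285 / 500 = 1252.2 mm².

A_s ≈ 1250 mm²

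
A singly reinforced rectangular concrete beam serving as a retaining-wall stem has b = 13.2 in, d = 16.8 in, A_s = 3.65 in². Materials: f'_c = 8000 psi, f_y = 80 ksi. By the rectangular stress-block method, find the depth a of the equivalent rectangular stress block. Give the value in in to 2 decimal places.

T = A_s f_y = 3.65 × 80 = 292 kips.
a = T/(0.85 f'_c b) = 292/(0.85 × 8 × 13.2) = 3.25 in.

a ≈ 3.25 in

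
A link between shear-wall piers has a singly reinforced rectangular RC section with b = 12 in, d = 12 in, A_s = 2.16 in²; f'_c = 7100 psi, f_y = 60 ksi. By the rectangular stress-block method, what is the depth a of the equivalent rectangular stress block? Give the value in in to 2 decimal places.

T = A_s f_y = 2.16 × 60 = 129.6 kips.
a = T/(0.85 f'_c b) = 129.6/(0.85 × 7.1 × 12) = 1.79 in.

a ≈ 1.79 in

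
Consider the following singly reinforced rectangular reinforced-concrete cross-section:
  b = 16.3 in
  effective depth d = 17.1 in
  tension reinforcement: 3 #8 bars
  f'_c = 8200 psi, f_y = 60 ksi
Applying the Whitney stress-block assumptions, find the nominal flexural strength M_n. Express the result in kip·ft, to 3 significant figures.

M_n ≈ 195 kip·ft

A_s = 3 × 0.79 = 2.37 in².
T = A_s f_y = 2.37 × 60 = 142.2 kips.
a = T/(0.85 f'_c b) = 142.2/(0.85 × 8.2 × 16.3) = 1.252 in.
M_n = T(d − a/2) = 142.2 × (17.1 − 0.626) = 2342.6 kip·in = 2342.6/12 = 195.22 kip·ft.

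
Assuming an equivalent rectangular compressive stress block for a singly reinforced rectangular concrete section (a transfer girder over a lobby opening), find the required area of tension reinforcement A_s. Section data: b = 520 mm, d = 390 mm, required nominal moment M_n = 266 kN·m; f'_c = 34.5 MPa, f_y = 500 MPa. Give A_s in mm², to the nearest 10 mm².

A_s ≈ 1450 mm²

With M_n = 0.85 f'_c a b (d − a/2), solve the quadratic for a:
a = d − √(d² − 2M_n/(0.85 f'_c b)) = 390 − √(390² − 2 × 266×10⁶/(0.85 × 34.5 × 520)) = 47.64 mm.
A_s = 0.85 f'_c a b / f_y = 0.85 × 34.5 × 47.64 × 520 / 500 = 1452.9 mm².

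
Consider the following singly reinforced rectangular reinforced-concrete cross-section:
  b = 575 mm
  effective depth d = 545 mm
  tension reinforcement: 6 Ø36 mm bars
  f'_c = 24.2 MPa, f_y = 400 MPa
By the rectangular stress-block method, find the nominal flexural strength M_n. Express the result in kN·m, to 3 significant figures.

M_n ≈ 1080 kN·m

A_s = 6 × 1018 = 6108 mm².
T = A_s f_y = 6108 × 400 = 2443200 N = 2443.2 kN.
From C = T: a = T/(0.85 f'_c b) = 2443200/(0.85 × 24.2 × 575) = 206.57 mm.
M_n = T(d − a/2) = 2443.2 kN × (545 − 103.285) mm = 1079.20 kN·m.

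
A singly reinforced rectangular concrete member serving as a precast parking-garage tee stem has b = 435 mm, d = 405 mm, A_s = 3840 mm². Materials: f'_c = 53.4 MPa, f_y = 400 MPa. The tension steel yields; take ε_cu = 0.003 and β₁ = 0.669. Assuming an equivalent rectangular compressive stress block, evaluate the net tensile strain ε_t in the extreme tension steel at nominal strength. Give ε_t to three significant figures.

a = A_s f_y/(0.85 f'_c b) = 77.79 mm.
β₁ = 0.669, so c = a/β₁ = 77.79/0.669 = 116.28 mm.
From the linear strain diagram with ε_cu = 0.003: ε_t = 0.003 (d − c)/c = 0.003 × (405 − 116.28)/116.28 = 0.00745.
Since ε_t ≥ 0.005, the section is tension-controlled.

ε_t ≈ 0.00745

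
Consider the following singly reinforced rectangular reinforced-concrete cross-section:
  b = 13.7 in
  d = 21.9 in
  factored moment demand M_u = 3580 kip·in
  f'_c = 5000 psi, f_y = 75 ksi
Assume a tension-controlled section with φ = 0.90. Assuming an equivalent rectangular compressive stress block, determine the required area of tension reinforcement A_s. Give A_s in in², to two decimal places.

A_s ≈ 2.62 in²

M_n = M_u/φ = 3580/0.90 = 3977.78 kip·in.
From M_n = 0.85 f'_c a b (d − a/2):
a = d − √(d² − 2M_n/(0.85 f'_c b)) = 21.9 − √(21.9² − 2 × 3977.78/(0.85 × 5 × 13.7)) = 3.380 in.
A_s = 0.85 f'_c a b / f_y = 0.85 × 5 × 3.380 × 13.7 / 75 = 2.624 in².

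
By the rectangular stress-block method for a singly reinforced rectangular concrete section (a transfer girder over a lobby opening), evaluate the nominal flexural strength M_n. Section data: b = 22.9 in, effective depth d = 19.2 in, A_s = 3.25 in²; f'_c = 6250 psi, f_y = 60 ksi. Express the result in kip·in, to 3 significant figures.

T = A_s f_y = 3.25 × 60 = 195 kips.
a = T/(0.85 f'_c b) = 195/(0.85 × 6.25 × 22.9) = 1.603 in.
M_n = T(d − a/2) = 195 × (19.2 − 0.8015) = 3587.7 kip·in.

M_n ≈ 3590 kip·in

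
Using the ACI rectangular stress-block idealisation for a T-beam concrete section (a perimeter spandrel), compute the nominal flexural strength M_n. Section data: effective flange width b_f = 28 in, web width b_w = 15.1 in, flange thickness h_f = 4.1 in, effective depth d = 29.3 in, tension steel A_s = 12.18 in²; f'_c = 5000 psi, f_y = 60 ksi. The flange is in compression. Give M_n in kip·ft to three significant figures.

Tension: T = A_s f_y = 12.18 × 60 = 730.8 kips.
Try a within the flange: a = T/(0.85 f'_c b_f) = 730.8/(0.85 × 5 × 28) = 6.141 in.
a = 6.141 > h_f = 4.1 in: the block extends into the web. Split into flange-overhang and web parts.
C_f = 0.85 f'_c (b_f − b_w) h_f = 0.85 × 5 × (28 − 15.1) × 4.1 = 224.8 kips.
Remaining web compression depth: a_w = (T − C_f)/(0.85 f'_c b_w) = (730.8 − 224.8)/(0.85 × 5 × 15.1) = 7.885 in.
M_n = C_f(d − h_f/2) + (T − C_f)(d − a_w/2) = 224.8 × (29.3 − 2.05) + 506 × (29.3 − 3.9425) = 6125.8 + 12830.9 = 18956.7 kip·in.
M_n = 18956.7/12 = 1579.73 kip·ft.

M_n ≈ 1580 kip·ft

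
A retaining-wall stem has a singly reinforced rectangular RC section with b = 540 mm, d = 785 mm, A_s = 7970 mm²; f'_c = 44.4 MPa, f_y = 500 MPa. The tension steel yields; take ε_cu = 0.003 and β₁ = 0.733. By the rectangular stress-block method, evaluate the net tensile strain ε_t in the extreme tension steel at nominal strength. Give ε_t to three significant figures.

a = A_s f_y/(0.85 f'_c b) = 195.54 mm.
β₁ = 0.733, so c = a/β₁ = 195.54/0.733 = 266.77 mm.
From the linear strain diagram with ε_cu = 0.003: ε_t = 0.003 (d − c)/c = 0.003 × (785 − 266.77)/266.77 = 0.00583.
Since ε_t ≥ 0.005, the section is tension-controlled.

ε_t ≈ 0.00583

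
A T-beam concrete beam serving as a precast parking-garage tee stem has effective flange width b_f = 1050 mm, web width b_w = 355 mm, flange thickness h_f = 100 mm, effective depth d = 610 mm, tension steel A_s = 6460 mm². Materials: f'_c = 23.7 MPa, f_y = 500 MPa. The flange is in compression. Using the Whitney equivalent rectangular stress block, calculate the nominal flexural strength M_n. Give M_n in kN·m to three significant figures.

Tension: T = A_s f_y = 6460 × 500 = 3230000 N.
Try a within the flange: a = T/(0.85 f'_c b_f) = 3230000/(0.85 × 23.7 × 1050) = 152.70 mm.
a = 152.70 > h_f = 100 mm: the block extends into the web. Split into flange-overhang and web parts.
C_f = 0.85 f'_c (b_f − b_w) h_f = 0.85 × 23.7 × (1050 − 355) × 100 = 1400078 N.
Remaining web compression depth: a_w = (T − C_f)/(0.85 f'_c b_w) = (3230000 − 1400078)/(0.85 × 23.7 × 355) = 255.88 mm.
M_n = C_f(d − h_f/2) + (T − C_f)(d − a_w/2) = 1400078 × (610 − 50) + 1829922 × (610 − 127.94) = 784.04 + 882.13 = 1666.17 × 10⁶ N·mm.
M_n = 1666.17 kN·m.

M_n ≈ 1670 kN·m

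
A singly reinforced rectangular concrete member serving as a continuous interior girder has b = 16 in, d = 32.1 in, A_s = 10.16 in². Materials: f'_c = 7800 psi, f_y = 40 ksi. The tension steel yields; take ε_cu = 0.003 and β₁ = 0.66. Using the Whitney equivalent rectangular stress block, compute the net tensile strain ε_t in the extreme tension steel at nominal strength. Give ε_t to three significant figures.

ε_t ≈ 0.0136

a = A_s f_y/(0.85 f'_c b) = 3.831 in.
β₁ = 0.66, so c = a/β₁ = 3.831/0.66 = 5.805 in.
From the linear strain diagram with ε_cu = 0.003: ε_t = 0.003 (d − c)/c = 0.003 × (32.1 − 5.805)/5.805 = 0.0136.
Since ε_t ≥ 0.005, the section is tension-controlled.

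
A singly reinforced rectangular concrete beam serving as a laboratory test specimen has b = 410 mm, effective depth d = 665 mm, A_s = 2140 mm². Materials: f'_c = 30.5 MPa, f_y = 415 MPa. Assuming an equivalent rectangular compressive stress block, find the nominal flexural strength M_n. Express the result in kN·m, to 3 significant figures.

M_n ≈ 553 kN·m

T = A_s f_y = 2140 × 415 = 888100 N = 888.1 kN.
From C = T: a = T/(0.85 f'_c b) = 888100/(0.85 × 30.5 × 410) = 83.55 mm.
M_n = T(d − a/2) = 888.1 kN × (665 − 41.775) mm = 553.49 kN·m.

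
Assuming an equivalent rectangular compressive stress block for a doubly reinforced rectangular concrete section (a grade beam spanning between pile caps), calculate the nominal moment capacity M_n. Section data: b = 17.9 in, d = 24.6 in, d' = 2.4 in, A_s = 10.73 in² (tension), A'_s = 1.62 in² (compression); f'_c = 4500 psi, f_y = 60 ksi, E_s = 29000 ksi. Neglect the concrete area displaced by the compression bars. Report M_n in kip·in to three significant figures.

Assume both steels yield.
a = (A_s − A'_s) f_y/(0.85 f'_c b) = (10.73 − 1.62) × 60/(0.85 × 4.5 × 17.9) = 7.983 in.
c = a/β₁ = 7.983/0.825 = 9.676 in; ε'_s = 0.003(c − d')/c = 0.0023 ≥ ε_y = 0.0021, so the compression steel yields.
M_n = (A_s − A'_s) f_y (d − a/2) + A'_s f_y (d − d') = 546.6 × (24.6 − 3.9915) + 97.2 × (24.6 − 2.4) = 11264.6 + 2157.8 = 13422.4 kip·in.

M_n ≈ 13400 kip·in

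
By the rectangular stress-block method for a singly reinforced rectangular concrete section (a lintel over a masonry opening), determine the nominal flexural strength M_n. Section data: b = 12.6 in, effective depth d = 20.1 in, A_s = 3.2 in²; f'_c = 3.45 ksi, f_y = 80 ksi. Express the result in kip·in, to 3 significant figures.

T = A_s f_y = 3.2 × 80 = 256 kips.
a = T/(0.85 f'_c b) = 256/(0.85 × 3.45 × 12.6) = 6.928 in.
M_n = T(d − a/2) = 256 × (20.1 − 3.464) = 4258.8 kip·in.

M_n ≈ 4260 kip·in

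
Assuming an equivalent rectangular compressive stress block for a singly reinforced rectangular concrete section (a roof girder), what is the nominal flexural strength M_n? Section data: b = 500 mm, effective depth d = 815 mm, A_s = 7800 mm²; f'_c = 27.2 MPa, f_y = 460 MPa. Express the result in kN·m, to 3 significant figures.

M_n ≈ 2370 kN·m

T = A_s f_y = 7800 × 460 = 3588000 N = 3588 kN.
From C = T: a = T/(0.85 f'_c b) = 3588000/(0.85 × 27.2 × 500) = 310.38 mm.
M_n = T(d − a/2) = 3588 kN × (815 − 155.19) mm = 2367.40 kN·m.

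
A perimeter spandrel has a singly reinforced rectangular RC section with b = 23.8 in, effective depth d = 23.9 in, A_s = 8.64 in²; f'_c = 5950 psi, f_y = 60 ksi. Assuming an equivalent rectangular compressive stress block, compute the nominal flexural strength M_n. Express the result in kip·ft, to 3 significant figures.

M_n ≈ 939 kip·ft

T = A_s f_y = 8.64 × 60 = 518.4 kips.
a = T/(0.85 f'_c b) = 518.4/(0.85 × 5.95 × 23.8) = 4.307 in.
M_n = T(d − a/2) = 518.4 × (23.9 − 2.1535) = 11273.4 kip·in = 11273.4/12 = 939.45 kip·ft.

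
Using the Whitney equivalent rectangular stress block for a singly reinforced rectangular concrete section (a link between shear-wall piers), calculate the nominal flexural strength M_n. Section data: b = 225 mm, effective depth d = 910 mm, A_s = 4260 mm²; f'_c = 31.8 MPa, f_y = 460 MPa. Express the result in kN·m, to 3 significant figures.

T = A_s f_y = 4260 × 460 = 1959600 N = 1959.6 kN.
From C = T: a = T/(0.85 f'_c b) = 1959600/(0.85 × 31.8 × 225) = 322.21 mm.
M_n = T(d − a/2) = 1959.6 kN × (910 − 161.105) mm = 1467.53 kN·m.

M_n ≈ 1470 kN·m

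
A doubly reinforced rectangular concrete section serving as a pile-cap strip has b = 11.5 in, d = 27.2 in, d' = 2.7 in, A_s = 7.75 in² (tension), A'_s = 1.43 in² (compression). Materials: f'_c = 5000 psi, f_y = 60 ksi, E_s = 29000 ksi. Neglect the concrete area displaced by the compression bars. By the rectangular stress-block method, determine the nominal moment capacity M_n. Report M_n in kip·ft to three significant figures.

M_n ≈ 912 kip·ft

Assume both steels yield.
a = (A_s − A'_s) f_y/(0.85 f'_c b) = (7.75 − 1.43) × 60/(0.85 × 5 × 11.5) = 7.759 in.
c = a/β₁ = 7.759/0.8 = 9.699 in; ε'_s = 0.003(c − d')/c = 0.0022 ≥ ε_y = 0.0021, so the compression steel yields.
M_n = (A_s − A'_s) f_y (d − a/2) + A'_s f_y (d − d') = 379.2 × (27.2 − 3.8795) + 85.8 × (27.2 − 2.7) = 8843.1 + 2102.1 = 10945.2 kip·in = 10945.2/12 = 912.10 kip·ft.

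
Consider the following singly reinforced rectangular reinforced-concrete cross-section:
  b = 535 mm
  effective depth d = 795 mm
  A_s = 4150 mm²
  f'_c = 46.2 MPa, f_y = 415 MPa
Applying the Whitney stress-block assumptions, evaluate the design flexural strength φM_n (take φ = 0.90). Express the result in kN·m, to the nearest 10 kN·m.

T = A_s f_y = 4150 × 415 = 1722250 N = 1722.25 kN.
From C = T: a = T/(0.85 f'_c b) = 1722250/(0.85 × 46.2 × 535) = 81.98 mm.
M_n = T(d − a/2) = 1722.25 kN × (795 − 40.99) mm = 1298.59 kN·m.
φM_n = 0.90 × 1298.59 = 1168.73 kN·m.

φM_n ≈ 1170 kN·m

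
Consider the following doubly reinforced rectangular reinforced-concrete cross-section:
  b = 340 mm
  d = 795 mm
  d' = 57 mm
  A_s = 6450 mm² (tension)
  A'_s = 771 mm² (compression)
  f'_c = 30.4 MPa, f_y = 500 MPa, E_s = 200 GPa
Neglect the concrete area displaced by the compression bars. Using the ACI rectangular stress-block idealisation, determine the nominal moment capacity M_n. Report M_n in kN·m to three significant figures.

Assume both tension and compression steel yield.
Net tension couple steel: A_s − A'_s = 5679 mm².
a = (A_s − A'_s) f_y / (0.85 f'_c b) = 2839500/(0.85 × 30.4 × 340) = 323.20 mm.
c = a/β₁ = 323.20/0.833 = 388.00 mm; ε'_s = 0.003(c − d')/c = 0.0026 ≥ f_y/E_s = 0.0025, so compression steel does yield.
M_n = (A_s − A'_s) f_y (d − a/2) + A'_s f_y (d − d') = [2839500 × (795 − 161.6) + 385500 × (795 − 57)] × 10⁻⁶ = 1798.54 + 284.50 = 2083.04 kN·m.

M_n ≈ 2080 kN·m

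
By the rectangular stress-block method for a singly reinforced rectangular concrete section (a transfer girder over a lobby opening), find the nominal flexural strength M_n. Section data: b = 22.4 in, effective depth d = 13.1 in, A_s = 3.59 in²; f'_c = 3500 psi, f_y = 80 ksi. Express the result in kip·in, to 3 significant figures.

T = A_s f_y = 3.59 × 80 = 287.2 kips.
a = T/(0.85 f'_c b) = 287.2/(0.85 × 3.5 × 22.4) = 4.310 in.
M_n = T(d − a/2) = 287.2 × (13.1 − 2.155) = 3143.4 kip·in.

M_n ≈ 3140 kip·in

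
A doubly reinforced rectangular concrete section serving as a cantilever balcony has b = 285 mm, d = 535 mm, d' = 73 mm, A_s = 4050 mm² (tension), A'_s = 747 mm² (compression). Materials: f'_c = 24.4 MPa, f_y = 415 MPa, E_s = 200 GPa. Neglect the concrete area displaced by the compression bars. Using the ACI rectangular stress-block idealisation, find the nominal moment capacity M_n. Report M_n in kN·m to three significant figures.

M_n ≈ 718 kN·m

Assume both tension and compression steel yield.
Net tension couple steel: A_s − A'_s = 3303 mm².
a = (A_s − A'_s) f_y / (0.85 f'_c b) = 1370745/(0.85 × 24.4 × 285) = 231.90 mm.
c = a/β₁ = 231.90/0.85 = 272.82 mm; ε'_s = 0.003(c − d')/c = 0.0022 ≥ f_y/E_s = 0.0021, so compression steel does yield.
M_n = (A_s − A'_s) f_y (d − a/2) + A'_s f_y (d − d') = [1370745 × (535 − 115.95) + 310005 × (535 − 73)] × 10⁻⁶ = 574.41 + 143.22 = 717.63 kN·m.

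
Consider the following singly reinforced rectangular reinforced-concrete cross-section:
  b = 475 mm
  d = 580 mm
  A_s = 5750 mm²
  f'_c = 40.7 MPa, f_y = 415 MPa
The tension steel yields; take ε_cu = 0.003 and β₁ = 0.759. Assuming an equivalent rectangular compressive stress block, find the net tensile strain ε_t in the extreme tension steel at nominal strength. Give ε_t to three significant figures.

a = A_s f_y/(0.85 f'_c b) = 145.21 mm.
β₁ = 0.759, so c = a/β₁ = 145.21/0.759 = 191.32 mm.
From the linear strain diagram with ε_cu = 0.003: ε_t = 0.003 (d − c)/c = 0.003 × (580 − 191.32)/191.32 = 0.00609.
Since ε_t ≥ 0.005, the section is tension-controlled.

ε_t ≈ 0.00609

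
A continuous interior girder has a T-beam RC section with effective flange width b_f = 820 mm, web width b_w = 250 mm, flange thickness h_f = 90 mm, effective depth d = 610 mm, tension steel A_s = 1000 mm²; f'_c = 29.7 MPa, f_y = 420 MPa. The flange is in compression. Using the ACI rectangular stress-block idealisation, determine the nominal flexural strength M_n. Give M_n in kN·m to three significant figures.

M_n ≈ 252 kN·m

Tension: T = A_s f_y = 1000 × 420 = 420000 N.
Try a within the flange: a = T/(0.85 f'_c b_f) = 420000/(0.85 × 29.7 × 820) = 20.29 mm.
Since a = 20.29 ≤ h_f = 90 mm, the stress block lies entirely in the flange; analyse as a rectangular beam of width b_f.
M_n = T(d − a/2) = 420000 × (610 − 10.145) = 251.94 × 10⁶ N·mm.
M_n = 251.94 kN·m.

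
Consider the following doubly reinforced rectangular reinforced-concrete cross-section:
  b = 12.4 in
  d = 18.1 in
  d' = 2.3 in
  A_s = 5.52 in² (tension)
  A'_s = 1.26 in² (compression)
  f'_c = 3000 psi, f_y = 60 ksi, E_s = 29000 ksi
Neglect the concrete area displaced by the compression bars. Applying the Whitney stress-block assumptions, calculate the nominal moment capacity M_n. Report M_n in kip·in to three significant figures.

Assume both steels yield.
a = (A_s − A'_s) f_y/(0.85 f'_c b) = (5.52 − 1.26) × 60/(0.85 × 3 × 12.4) = 8.083 in.
c = a/β₁ = 8.083/0.85 = 9.509 in; ε'_s = 0.003(c − d')/c = 0.0023 ≥ ε_y = 0.0021, so the compression steel yields.
M_n = (A_s − A'_s) f_y (d − a/2) + A'_s f_y (d − d') = 255.6 × (18.1 − 4.0415) + 75.6 × (18.1 − 2.3) = 3593.4 + 1194.5 = 4787.9 kip·in.

M_n ≈ 4790 kip·in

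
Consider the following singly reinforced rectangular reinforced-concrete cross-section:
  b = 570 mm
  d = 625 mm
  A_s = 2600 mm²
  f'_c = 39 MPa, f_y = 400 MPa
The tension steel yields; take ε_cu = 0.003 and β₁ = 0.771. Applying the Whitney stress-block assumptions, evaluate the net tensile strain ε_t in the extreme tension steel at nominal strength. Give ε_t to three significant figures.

ε_t ≈ 0.0233

a = A_s f_y/(0.85 f'_c b) = 55.04 mm.
β₁ = 0.771, so c = a/β₁ = 55.04/0.771 = 71.39 mm.
From the linear strain diagram with ε_cu = 0.003: ε_t = 0.003 (d − c)/c = 0.003 × (625 − 71.39)/71.39 = 0.0233.
Since ε_t ≥ 0.005, the section is tension-controlled.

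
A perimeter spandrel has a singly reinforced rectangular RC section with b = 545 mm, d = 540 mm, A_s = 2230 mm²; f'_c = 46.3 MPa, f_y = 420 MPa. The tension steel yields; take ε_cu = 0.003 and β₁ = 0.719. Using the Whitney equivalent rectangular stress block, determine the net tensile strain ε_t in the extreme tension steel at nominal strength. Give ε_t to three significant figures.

a = A_s f_y/(0.85 f'_c b) = 43.67 mm.
β₁ = 0.719, so c = a/β₁ = 43.67/0.719 = 60.74 mm.
From the linear strain diagram with ε_cu = 0.003: ε_t = 0.003 (d − c)/c = 0.003 × (540 − 60.74)/60.74 = 0.0237.
Since ε_t ≥ 0.005, the section is tension-controlled.

ε_t ≈ 0.0237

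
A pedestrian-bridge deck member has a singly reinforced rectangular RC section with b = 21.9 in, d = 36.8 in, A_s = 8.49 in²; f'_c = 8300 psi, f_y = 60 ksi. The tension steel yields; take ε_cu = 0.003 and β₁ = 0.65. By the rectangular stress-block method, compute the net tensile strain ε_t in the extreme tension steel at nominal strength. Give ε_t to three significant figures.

ε_t ≈ 0.0188

a = A_s f_y/(0.85 f'_c b) = 3.297 in.
β₁ = 0.65, so c = a/β₁ = 3.297/0.65 = 5.072 in.
From the linear strain diagram with ε_cu = 0.003: ε_t = 0.003 (d − c)/c = 0.003 × (36.8 − 5.072)/5.072 = 0.0188.
Since ε_t ≥ 0.005, the section is tension-controlled.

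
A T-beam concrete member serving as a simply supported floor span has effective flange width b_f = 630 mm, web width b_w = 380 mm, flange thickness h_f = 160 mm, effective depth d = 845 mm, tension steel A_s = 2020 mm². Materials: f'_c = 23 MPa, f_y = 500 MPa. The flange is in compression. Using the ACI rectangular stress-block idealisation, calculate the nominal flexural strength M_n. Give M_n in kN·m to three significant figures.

M_n ≈ 812 kN·m

Tension: T = A_s f_y = 2020 × 500 = 1010000 N.
Try a within the flange: a = T/(0.85 f'_c b_f) = 1010000/(0.85 × 23 × 630) = 82.00 mm.
Since a = 82.00 ≤ h_f = 160 mm, the stress block lies entirely in the flange; analyse as a rectangular beam of width b_f.
M_n = T(d − a/2) = 1010000 × (845 − 41) = 812.04 × 10⁶ N·mm.
M_n = 812.04 kN·m.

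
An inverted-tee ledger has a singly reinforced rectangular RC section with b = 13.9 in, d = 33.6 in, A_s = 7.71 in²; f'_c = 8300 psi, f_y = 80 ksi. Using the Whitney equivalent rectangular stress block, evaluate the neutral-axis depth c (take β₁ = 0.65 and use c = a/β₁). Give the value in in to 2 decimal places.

c ≈ 9.68 in

T = A_s f_y = 7.71 × 80 = 616.8 kips.
a = T/(0.85 f'_c b) = 616.8/(0.85 × 8.3 × 13.9) = 6.2897 in.
With β₁ = 0.65, c = a/β₁ = 6.2897/0.65 = 9.68 in.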